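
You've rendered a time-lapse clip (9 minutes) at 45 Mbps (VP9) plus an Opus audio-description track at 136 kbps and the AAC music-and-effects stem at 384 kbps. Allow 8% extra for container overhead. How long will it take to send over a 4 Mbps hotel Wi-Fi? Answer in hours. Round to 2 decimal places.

1.84 hours

9 min = 540 s
Audio total: 136 + 384 = 520 kbps = 0.520 Mbps.
Total bitrate: 45.520 Mbps.
File: 45.520 Mbps × 540 s = 24580.8 Mb.
With 8% container overhead: ×1.08. → 26547.3 Mb.
At 4 Mbps: 26547.3 / 4 = 6636.8 s ≈ 1.84 hours.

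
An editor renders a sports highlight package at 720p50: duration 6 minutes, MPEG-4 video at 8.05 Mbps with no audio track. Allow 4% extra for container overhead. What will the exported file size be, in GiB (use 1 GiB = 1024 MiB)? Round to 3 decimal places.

0.351 GiB

6 min = 360 s
Total bitrate: 8.05 Mbps.
Stream data: 8.050 Mbps × 360 s = 2898.0 Mb.
With 4% container overhead: ×1.04.
3,014 Mb = 376,740,000 bytes ÷ 1,073,741,824 = 0.3509 GiB.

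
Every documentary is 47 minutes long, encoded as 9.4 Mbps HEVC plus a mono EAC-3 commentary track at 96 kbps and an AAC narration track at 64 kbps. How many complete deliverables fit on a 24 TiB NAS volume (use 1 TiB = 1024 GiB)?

47 min = 2820 s
Audio total: 96 + 64 = 160 kbps = 0.160 Mbps.
Total bitrate: 9.560 Mbps.
Per item: 9.560 Mbps × 2820 s = 26,959 Mb = 3,370 MB.
Capacity: 24 TiB = 211,106,233 Mb; 7830.58 items → 7830 complete.

7830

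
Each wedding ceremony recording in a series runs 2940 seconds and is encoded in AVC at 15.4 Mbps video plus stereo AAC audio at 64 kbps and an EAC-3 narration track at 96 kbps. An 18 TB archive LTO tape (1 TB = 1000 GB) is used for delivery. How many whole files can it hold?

3147

Audio total: 64 + 96 = 160 kbps = 0.160 Mbps.
Total bitrate: 15.560 Mbps.
Per item: 15.560 Mbps × 2940 s = 45,746 Mb = 5,718 MB.
Capacity: 18 TB = 144,000,000 Mb; 3147.79 items → 3147 complete.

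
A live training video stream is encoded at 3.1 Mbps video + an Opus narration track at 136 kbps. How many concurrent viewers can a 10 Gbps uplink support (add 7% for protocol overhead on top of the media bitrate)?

2888

Audio: 136 kbps = 0.136 Mbps.
Per-viewer media rate: 3.236 Mbps.
On the wire with 7% overhead: 3.463 Mbps.
10 Gbps = 10,000 Mbps; 10,000 / 3.463 = 2888.07 → 2888 viewers.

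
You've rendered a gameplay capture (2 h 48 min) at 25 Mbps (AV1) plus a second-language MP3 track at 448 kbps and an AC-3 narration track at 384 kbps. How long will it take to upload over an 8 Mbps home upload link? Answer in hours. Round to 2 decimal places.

2 h 48 min = 168 min = 10080 s
Audio total: 448 + 384 = 832 kbps = 0.832 Mbps.
Total bitrate: 25.832 Mbps.
File: 25.832 Mbps × 10080 s = 260386.6 Mb.
At 8 Mbps: 260386.6 / 8 = 32548.3 s ≈ 9.04 hours.

9.04 hours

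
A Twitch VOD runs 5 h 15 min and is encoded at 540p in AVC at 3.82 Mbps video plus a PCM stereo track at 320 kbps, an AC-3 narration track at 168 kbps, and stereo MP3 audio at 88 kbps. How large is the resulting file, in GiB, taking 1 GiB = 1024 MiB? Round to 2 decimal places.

5 h 15 min = 315 min = 18900 s
Audio total: 320 + 168 + 88 = 576 kbps = 0.576 Mbps.
Total bitrate: 3.82 + 0.576 = 4.396 Mbps.
Stream data: 4.396 Mbps × 18900 s = 83084.4 Mb.
83,084 Mb = 10,385,550,000 bytes ÷ 1,073,741,824 = 9.672 GiB.

9.67 GiB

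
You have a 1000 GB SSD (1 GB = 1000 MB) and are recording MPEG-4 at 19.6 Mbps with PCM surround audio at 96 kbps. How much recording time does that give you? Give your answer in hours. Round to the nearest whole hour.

113 hours

Audio: 96 kbps = 0.096 Mbps.
Total bitrate: 19.6 + 0.096 = 19.696 Mbps.
Capacity: 1000 GB = 8,000,000 Mb.
Recording time: 8,000,000 / 19.696 = 406,174 s ≈ 113 hours.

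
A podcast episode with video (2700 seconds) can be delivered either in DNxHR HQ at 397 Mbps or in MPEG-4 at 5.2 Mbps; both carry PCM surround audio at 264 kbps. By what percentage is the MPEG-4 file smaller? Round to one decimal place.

Audio: 264 kbps = 0.264 Mbps.
DNxHR HQ: 397.264 Mbps × 2700 s = 1072612.8 Mb = 124.869 GiB.
MPEG-4: 5.464 Mbps × 2700 s = 14752.8 Mb = 1.717 GiB.
Reduction: (1 − 1.717/124.869) × 100 = 98.62%.

98.6%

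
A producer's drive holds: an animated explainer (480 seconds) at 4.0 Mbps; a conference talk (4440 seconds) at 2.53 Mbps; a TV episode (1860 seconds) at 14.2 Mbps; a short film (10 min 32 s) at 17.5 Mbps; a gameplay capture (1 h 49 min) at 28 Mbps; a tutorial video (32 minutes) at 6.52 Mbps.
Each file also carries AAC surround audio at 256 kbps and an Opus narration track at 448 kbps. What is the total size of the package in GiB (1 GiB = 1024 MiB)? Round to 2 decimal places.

29.97 GiB

Audio total: 256 + 448 = 704 kbps = 0.704 Mbps.
animated explainer: 4.704 Mbps × 480 s = 2257.9 Mb
conference talk: 3.234 Mbps × 4440 s = 14359.0 Mb
TV episode: 14.904 Mbps × 1860 s = 27721.4 Mb
short film: 18.204 Mbps × 632 s = 11504.9 Mb
gameplay capture: 28.704 Mbps × 6540 s = 187724.2 Mb
tutorial video: 7.224 Mbps × 1920 s = 13870.1 Mb
Total: 257437.5 Mb = 32179.7 MB.
= 29.97 GiB.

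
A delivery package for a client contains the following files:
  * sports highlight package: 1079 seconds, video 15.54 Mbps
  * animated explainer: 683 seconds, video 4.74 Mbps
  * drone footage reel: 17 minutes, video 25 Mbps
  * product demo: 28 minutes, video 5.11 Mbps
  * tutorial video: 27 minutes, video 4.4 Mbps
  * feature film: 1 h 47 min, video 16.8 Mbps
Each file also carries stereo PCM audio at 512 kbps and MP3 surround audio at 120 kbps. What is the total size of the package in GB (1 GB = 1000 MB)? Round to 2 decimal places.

Audio total: 512 + 120 = 632 kbps = 0.632 Mbps.
sports highlight package: 16.172 Mbps × 1079 s = 17449.6 Mb
animated explainer: 5.372 Mbps × 683 s = 3669.1 Mb
drone footage reel: 25.632 Mbps × 1020 s = 26144.6 Mb
product demo: 5.742 Mbps × 1680 s = 9646.6 Mb
tutorial video: 5.032 Mbps × 1620 s = 8151.8 Mb
feature film: 17.432 Mbps × 6420 s = 111913.4 Mb
Total: 176975.1 Mb = 22121.9 MB.
= 22.12 GB.

22.12 GB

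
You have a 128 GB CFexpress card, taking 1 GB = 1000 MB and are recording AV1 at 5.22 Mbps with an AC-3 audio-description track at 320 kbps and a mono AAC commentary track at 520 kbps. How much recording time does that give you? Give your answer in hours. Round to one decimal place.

Audio total: 320 + 520 = 840 kbps = 0.840 Mbps.
Total bitrate: 5.22 + 0.840 = 6.060 Mbps.
Capacity: 128 GB = 1,024,000 Mb.
Recording time: 1,024,000 / 6.060 = 168,977 s ≈ 46.9 hours.

46.9 hours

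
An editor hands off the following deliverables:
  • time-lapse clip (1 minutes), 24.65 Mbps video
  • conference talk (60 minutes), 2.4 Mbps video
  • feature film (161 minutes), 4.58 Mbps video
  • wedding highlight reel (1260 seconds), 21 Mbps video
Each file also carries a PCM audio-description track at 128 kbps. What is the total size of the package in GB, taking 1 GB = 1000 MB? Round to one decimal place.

10.3 GB

Audio: 128 kbps = 0.128 Mbps.
time-lapse clip: 24.778 Mbps × 60 s = 1486.7 Mb
conference talk: 2.528 Mbps × 3600 s = 9100.8 Mb
feature film: 4.708 Mbps × 9660 s = 45479.3 Mb
wedding highlight reel: 21.128 Mbps × 1260 s = 26621.3 Mb
Total: 82688.0 Mb = 10336.0 MB.
= 10.34 GB.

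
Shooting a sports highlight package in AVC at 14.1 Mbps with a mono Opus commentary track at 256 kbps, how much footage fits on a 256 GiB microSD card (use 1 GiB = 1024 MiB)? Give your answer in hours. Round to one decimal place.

42.5 hours

Audio: 256 kbps = 0.256 Mbps.
Total bitrate: 14.1 + 0.256 = 14.356 Mbps.
Capacity: 256 GiB = 2,199,023 Mb.
Recording time: 2,199,023 / 14.356 = 153,178 s ≈ 42.5 hours.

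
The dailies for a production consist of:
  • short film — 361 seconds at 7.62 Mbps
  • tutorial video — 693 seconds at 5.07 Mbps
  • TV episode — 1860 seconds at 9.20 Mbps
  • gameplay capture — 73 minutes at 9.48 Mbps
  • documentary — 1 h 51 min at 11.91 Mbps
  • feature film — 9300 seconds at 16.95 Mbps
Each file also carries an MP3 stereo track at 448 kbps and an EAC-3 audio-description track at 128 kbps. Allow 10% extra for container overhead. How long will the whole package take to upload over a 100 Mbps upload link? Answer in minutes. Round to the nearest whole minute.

Audio total: 448 + 128 = 576 kbps = 0.576 Mbps.
short film: 8.196 Mbps × 361 s × 1.10 = 3254.6 Mb
tutorial video: 5.646 Mbps × 693 s × 1.10 = 4303.9 Mb
TV episode: 9.776 Mbps × 1860 s × 1.10 = 20001.7 Mb
gameplay capture: 10.056 Mbps × 4380 s × 1.10 = 48449.8 Mb
documentary: 12.486 Mbps × 6660 s × 1.10 = 91472.4 Mb
feature film: 17.526 Mbps × 9300 s × 1.10 = 179291.0 Mb
Total: 346773.5 Mb = 43346.7 MB.
At 100 Mbps: 346773.5 / 100 = 3468 s ≈ 57.8 minutes.

58 minutes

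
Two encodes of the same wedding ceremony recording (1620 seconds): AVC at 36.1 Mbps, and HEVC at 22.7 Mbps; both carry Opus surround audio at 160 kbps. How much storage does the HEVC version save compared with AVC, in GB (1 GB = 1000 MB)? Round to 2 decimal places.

2.71 GB

Audio: 160 kbps = 0.160 Mbps.
AVC: 36.260 Mbps × 1620 s = 58741.2 Mb = 7.343 GB.
HEVC: 22.860 Mbps × 1620 s = 37033.2 Mb = 4.629 GB.
Saving: 7.343 − 4.629 = 2.713 GB.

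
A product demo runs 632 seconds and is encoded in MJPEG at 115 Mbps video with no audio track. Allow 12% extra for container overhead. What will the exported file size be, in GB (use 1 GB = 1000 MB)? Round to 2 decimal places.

Total bitrate: 115 Mbps.
Stream data: 115.000 Mbps × 632 s = 72680.0 Mb.
With 12% container overhead: ×1.12.
81,402 Mb ÷ 8 = 10,175 MB → 10.18 GB.

10.18 GB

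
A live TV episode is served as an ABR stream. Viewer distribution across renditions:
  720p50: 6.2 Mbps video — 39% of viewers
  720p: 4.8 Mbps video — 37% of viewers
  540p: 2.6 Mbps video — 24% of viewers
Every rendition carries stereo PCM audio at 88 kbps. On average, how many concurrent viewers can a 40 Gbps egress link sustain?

8153

Audio: 88 kbps = 0.088 Mbps.
Average per-viewer bitrate: 0.39×6.288 + 0.37×4.888 + 0.24×2.688 = 4.906 Mbps.
40 Gbps = 40,000 Mbps; 40,000 / 4.906 = 8153.28 → 8153.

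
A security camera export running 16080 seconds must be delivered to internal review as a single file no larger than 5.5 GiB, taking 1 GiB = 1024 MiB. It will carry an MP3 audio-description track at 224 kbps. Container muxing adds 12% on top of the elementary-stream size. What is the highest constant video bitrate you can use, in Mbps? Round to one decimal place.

Budget: 5.5 GiB = 47244.6 Mb.
Stream payload after overhead: 47244.6 / 1.12 = 42182.7 Mb.
Total bitrate budget: 42182.7 Mb / 16080 s = 2.623 Mbps.
Audio: 224 kbps = 0.224 Mbps.
Video: 2.623 − 0.224 = 2.399 Mbps.

2.4 Mbps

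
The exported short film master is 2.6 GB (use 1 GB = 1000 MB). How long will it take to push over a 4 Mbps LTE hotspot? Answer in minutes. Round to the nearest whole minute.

87 minutes

File: 2.6 GB = 20800.0 Mb.
At 4 Mbps: 20800.0 / 4 = 5200.0 s ≈ 86.7 minutes.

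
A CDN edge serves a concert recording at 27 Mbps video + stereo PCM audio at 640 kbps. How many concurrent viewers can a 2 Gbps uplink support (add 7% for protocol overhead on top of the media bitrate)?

Audio: 640 kbps = 0.640 Mbps.
Per-viewer media rate: 27.640 Mbps.
On the wire with 7% overhead: 29.575 Mbps.
2 Gbps = 2,000 Mbps; 2,000 / 29.575 = 67.63 → 67 viewers.

67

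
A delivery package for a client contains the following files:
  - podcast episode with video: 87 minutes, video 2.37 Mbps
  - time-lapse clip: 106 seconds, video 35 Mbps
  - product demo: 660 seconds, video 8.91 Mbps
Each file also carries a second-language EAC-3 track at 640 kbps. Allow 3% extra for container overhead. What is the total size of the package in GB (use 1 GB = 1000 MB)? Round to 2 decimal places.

Audio: 640 kbps = 0.640 Mbps.
podcast episode with video: 3.010 Mbps × 5220 s × 1.03 = 16183.6 Mb
time-lapse clip: 35.640 Mbps × 106 s × 1.03 = 3891.2 Mb
product demo: 9.550 Mbps × 660 s × 1.03 = 6492.1 Mb
Total: 26566.8 Mb = 3320.9 MB.
= 3.321 GB.

3.32 GB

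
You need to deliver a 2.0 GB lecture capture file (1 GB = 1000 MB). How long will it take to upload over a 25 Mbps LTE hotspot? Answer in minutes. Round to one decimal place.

File: 2.0 GB = 16000.0 Mb.
At 25 Mbps: 16000.0 / 25 = 640.0 s ≈ 10.7 minutes.

10.7 minutes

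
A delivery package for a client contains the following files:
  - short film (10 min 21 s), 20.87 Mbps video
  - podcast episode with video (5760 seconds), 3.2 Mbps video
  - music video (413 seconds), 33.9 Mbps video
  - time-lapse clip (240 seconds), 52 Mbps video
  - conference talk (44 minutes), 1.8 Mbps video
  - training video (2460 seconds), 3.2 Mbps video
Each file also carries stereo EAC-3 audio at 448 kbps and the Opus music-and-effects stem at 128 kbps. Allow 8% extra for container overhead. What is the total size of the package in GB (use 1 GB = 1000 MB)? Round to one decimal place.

Audio total: 448 + 128 = 576 kbps = 0.576 Mbps.
short film: 21.446 Mbps × 621 s × 1.08 = 14383.4 Mb
podcast episode with video: 3.776 Mbps × 5760 s × 1.08 = 23489.7 Mb
music video: 34.476 Mbps × 413 s × 1.08 = 15377.7 Mb
time-lapse clip: 52.576 Mbps × 240 s × 1.08 = 13627.7 Mb
conference talk: 2.376 Mbps × 2640 s × 1.08 = 6774.5 Mb
training video: 3.776 Mbps × 2460 s × 1.08 = 10032.1 Mb
Total: 83685.0 Mb = 10460.6 MB.
= 10.46 GB.

10.5 GB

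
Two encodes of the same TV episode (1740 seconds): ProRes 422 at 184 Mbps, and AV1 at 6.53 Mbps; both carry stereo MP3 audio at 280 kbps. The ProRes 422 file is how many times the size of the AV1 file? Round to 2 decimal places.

Audio: 280 kbps = 0.280 Mbps.
ProRes 422: 184.280 Mbps × 1740 s = 320647.2 Mb = 37.328 GiB.
AV1: 6.810 Mbps × 1740 s = 11849.4 Mb = 1.379 GiB.
Ratio: 37.328 / 1.379 = 27.060.

27.06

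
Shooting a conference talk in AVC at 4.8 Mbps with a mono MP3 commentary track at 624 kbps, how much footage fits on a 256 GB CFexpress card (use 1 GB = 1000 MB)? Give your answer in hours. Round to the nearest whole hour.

Audio: 624 kbps = 0.624 Mbps.
Total bitrate: 4.8 + 0.624 = 5.424 Mbps.
Capacity: 256 GB = 2,048,000 Mb.
Recording time: 2,048,000 / 5.424 = 377,581 s ≈ 105 hours.

105 hours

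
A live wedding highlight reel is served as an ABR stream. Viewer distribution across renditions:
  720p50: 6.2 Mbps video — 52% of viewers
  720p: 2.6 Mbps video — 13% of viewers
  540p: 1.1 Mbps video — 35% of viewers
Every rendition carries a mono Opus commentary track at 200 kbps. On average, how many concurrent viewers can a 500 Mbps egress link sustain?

Audio: 200 kbps = 0.200 Mbps.
Average per-viewer bitrate: 0.52×6.400 + 0.13×2.800 + 0.35×1.300 = 4.147 Mbps.
500 Mbps = 500.0 Mbps; 500.0 / 4.147 = 120.57 → 120.

120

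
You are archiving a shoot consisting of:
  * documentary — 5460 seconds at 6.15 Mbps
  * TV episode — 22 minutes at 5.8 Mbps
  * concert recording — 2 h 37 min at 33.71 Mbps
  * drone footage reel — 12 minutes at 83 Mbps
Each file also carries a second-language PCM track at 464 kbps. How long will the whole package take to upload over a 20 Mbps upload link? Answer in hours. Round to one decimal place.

Audio: 464 kbps = 0.464 Mbps.
documentary: 6.614 Mbps × 5460 s = 36112.4 Mb
TV episode: 6.264 Mbps × 1320 s = 8268.5 Mb
concert recording: 34.174 Mbps × 9420 s = 321919.1 Mb
drone footage reel: 83.464 Mbps × 720 s = 60094.1 Mb
Total: 426394.1 Mb = 53299.3 MB.
At 20 Mbps: 426394.1 / 20 = 21320 s ≈ 5.92 hours.

5.9 hours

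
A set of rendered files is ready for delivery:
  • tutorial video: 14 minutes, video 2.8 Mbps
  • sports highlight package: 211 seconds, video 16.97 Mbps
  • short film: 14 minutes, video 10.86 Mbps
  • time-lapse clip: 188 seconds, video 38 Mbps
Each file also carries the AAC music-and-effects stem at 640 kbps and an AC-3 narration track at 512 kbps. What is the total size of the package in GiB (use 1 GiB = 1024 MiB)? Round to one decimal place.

2.9 GiB

Audio total: 640 + 512 = 1152 kbps = 1.152 Mbps.
tutorial video: 3.952 Mbps × 840 s = 3319.7 Mb
sports highlight package: 18.122 Mbps × 211 s = 3823.7 Mb
short film: 12.012 Mbps × 840 s = 10090.1 Mb
time-lapse clip: 39.152 Mbps × 188 s = 7360.6 Mb
Total: 24594.1 Mb = 3074.3 MB.
= 2.863 GiB.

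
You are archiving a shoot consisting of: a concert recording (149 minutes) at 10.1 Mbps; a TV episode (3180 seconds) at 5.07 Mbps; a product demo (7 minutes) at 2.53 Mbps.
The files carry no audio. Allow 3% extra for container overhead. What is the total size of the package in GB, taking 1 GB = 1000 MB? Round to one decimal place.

concert recording: 10.100 Mbps × 8940 s × 1.03 = 93002.8 Mb
TV episode: 5.070 Mbps × 3180 s × 1.03 = 16606.3 Mb
product demo: 2.530 Mbps × 420 s × 1.03 = 1094.5 Mb
Total: 110703.6 Mb = 13837.9 MB.
= 13.84 GB.

13.8 GB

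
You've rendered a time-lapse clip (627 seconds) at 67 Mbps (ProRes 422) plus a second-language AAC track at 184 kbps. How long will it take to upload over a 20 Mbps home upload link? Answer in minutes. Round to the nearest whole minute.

Audio: 184 kbps = 0.184 Mbps.
Total bitrate: 67.184 Mbps.
File: 67.184 Mbps × 627 s = 42124.4 Mb.
At 20 Mbps: 42124.4 / 20 = 2106.2 s ≈ 35.1 minutes.

35 minutes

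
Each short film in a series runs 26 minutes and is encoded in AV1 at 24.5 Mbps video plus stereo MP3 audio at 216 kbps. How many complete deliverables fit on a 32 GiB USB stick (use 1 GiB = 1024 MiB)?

26 min = 1560 s
Audio: 216 kbps = 0.216 Mbps.
Total bitrate: 24.716 Mbps.
Per item: 24.716 Mbps × 1560 s = 38,557 Mb = 4,820 MB.
Capacity: 32 GiB = 274,878 Mb; 7.13 items → 7 complete.

7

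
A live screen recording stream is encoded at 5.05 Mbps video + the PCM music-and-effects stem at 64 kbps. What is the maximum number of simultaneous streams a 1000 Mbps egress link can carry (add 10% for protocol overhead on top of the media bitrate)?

Audio: 64 kbps = 0.064 Mbps.
Per-viewer media rate: 5.114 Mbps.
On the wire with 10% overhead: 5.625 Mbps.
1000 Mbps = 1,000 Mbps; 1,000 / 5.625 = 177.77 → 177 viewers.

177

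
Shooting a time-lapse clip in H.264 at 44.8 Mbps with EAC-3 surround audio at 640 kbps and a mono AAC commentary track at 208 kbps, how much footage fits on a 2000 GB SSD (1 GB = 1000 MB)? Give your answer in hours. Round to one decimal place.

Audio total: 640 + 208 = 848 kbps = 0.848 Mbps.
Total bitrate: 44.8 + 0.848 = 45.648 Mbps.
Capacity: 2000 GB = 16,000,000 Mb.
Recording time: 16,000,000 / 45.648 = 350,508 s ≈ 97.4 hours.

97.4 hours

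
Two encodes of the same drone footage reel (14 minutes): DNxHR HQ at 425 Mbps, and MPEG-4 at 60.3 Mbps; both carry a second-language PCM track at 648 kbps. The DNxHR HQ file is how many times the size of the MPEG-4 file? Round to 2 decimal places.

6.98

14 min = 840 s
Audio: 648 kbps = 0.648 Mbps.
DNxHR HQ: 425.648 Mbps × 840 s = 357544.3 Mb = 44.693 GB.
MPEG-4: 60.948 Mbps × 840 s = 51196.3 Mb = 6.400 GB.
Ratio: 44.693 / 6.400 = 6.984.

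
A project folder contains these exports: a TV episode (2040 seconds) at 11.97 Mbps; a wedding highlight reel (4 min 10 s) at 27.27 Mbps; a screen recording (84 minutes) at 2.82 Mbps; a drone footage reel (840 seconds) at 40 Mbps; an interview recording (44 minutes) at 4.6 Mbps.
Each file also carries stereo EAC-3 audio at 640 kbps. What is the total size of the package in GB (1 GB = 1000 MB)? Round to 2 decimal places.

Audio: 640 kbps = 0.640 Mbps.
TV episode: 12.610 Mbps × 2040 s = 25724.4 Mb
wedding highlight reel: 27.910 Mbps × 250 s = 6977.5 Mb
screen recording: 3.460 Mbps × 5040 s = 17438.4 Mb
drone footage reel: 40.640 Mbps × 840 s = 34137.6 Mb
interview recording: 5.240 Mbps × 2640 s = 13833.6 Mb
Total: 98111.5 Mb = 12263.9 MB.
= 12.26 GB.

12.26 GB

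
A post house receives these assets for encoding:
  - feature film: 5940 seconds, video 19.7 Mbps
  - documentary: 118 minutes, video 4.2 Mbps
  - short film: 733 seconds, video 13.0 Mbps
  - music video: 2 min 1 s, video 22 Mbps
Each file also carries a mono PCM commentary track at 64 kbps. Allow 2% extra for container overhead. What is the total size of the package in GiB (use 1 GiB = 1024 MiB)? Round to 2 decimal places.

18.98 GiB

Audio: 64 kbps = 0.064 Mbps.
feature film: 19.764 Mbps × 5940 s × 1.02 = 119746.1 Mb
documentary: 4.264 Mbps × 7080 s × 1.02 = 30792.9 Mb
short film: 13.064 Mbps × 733 s × 1.02 = 9767.4 Mb
music video: 22.064 Mbps × 121 s × 1.02 = 2723.1 Mb
Total: 163029.6 Mb = 20378.7 MB.
= 18.98 GiB.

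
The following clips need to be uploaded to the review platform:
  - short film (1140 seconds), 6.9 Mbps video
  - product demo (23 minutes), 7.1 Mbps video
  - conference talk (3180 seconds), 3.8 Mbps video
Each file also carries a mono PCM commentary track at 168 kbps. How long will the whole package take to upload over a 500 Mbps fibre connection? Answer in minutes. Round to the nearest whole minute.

1 minutes

Audio: 168 kbps = 0.168 Mbps.
short film: 7.068 Mbps × 1140 s = 8057.5 Mb
product demo: 7.268 Mbps × 1380 s = 10029.8 Mb
conference talk: 3.968 Mbps × 3180 s = 12618.2 Mb
Total: 30705.6 Mb = 3838.2 MB.
At 500 Mbps: 30705.6 / 500 = 61 s ≈ 1.02 minutes.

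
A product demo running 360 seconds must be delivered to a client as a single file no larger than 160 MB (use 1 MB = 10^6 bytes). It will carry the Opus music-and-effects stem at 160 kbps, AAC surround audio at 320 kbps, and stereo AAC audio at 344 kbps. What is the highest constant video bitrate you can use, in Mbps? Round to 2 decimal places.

Budget: 160 MB = 1280.0 Mb.
Total bitrate budget: 1280.0 Mb / 360 s = 3.556 Mbps.
Audio total: 160 + 320 + 344 = 824 kbps = 0.824 Mbps.
Video: 3.556 − 0.824 = 2.732 Mbps.

2.73 Mbps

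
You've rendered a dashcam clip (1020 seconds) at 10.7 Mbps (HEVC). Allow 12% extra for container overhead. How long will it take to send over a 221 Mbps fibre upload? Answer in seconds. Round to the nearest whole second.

File: 10.700 Mbps × 1020 s = 10914.0 Mb.
With 12% container overhead: ×1.12. → 12223.7 Mb.
At 221 Mbps: 12223.7 / 221 = 55.3 s ≈ 55.3 seconds.

55 seconds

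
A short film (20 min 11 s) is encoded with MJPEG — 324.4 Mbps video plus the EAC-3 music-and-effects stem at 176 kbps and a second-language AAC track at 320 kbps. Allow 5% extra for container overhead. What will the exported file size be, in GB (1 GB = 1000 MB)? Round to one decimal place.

51.6 GB

20 min 11 s = 1211 s
Audio total: 176 + 320 = 496 kbps = 0.496 Mbps.
Total bitrate: 324.4 + 0.496 = 324.896 Mbps.
Stream data: 324.896 Mbps × 1211 s = 393449.1 Mb.
With 5% container overhead: ×1.05.
413,122 Mb ÷ 8 = 51,640 MB → 51.64 GB.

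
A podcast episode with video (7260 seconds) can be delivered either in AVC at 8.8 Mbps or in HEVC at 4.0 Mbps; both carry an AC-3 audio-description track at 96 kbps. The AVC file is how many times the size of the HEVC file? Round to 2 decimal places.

Audio: 96 kbps = 0.096 Mbps.
AVC: 8.896 Mbps × 7260 s = 64585.0 Mb = 8.073 GB.
HEVC: 4.096 Mbps × 7260 s = 29737.0 Mb = 3.717 GB.
Ratio: 8.073 / 3.717 = 2.172.

2.17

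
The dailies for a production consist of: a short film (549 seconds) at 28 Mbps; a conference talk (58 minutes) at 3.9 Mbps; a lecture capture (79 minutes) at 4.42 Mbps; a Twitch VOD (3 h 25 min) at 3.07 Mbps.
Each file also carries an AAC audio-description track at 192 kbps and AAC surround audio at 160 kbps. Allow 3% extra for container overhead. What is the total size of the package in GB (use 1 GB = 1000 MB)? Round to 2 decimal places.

Audio total: 192 + 160 = 352 kbps = 0.352 Mbps.
short film: 28.352 Mbps × 549 s × 1.03 = 16032.2 Mb
conference talk: 4.252 Mbps × 3480 s × 1.03 = 15240.9 Mb
lecture capture: 4.772 Mbps × 4740 s × 1.03 = 23297.9 Mb
Twitch VOD: 3.422 Mbps × 12300 s × 1.03 = 43353.3 Mb
Total: 97924.3 Mb = 12240.5 MB.
= 12.24 GB.

12.24 GB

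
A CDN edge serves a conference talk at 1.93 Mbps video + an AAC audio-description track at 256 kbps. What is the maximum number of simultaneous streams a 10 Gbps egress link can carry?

Audio: 256 kbps = 0.256 Mbps.
Per-viewer media rate: 2.186 Mbps.
10 Gbps = 10,000 Mbps; 10,000 / 2.186 = 4574.57 → 4574 viewers.

4574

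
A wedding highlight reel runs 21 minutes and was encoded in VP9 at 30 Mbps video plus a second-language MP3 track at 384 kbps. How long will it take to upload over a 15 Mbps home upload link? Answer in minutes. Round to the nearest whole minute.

43 minutes

21 min = 1260 s
Audio: 384 kbps = 0.384 Mbps.
Total bitrate: 30.384 Mbps.
File: 30.384 Mbps × 1260 s = 38283.8 Mb.
At 15 Mbps: 38283.8 / 15 = 2552.3 s ≈ 42.5 minutes.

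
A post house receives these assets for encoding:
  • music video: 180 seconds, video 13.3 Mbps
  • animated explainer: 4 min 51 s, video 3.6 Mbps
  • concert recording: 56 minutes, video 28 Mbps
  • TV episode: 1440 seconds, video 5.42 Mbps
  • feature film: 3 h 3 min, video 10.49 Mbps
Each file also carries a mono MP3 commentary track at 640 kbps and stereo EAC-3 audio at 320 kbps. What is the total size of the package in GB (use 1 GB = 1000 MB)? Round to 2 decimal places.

29.51 GB

Audio total: 640 + 320 = 960 kbps = 0.960 Mbps.
music video: 14.260 Mbps × 180 s = 2566.8 Mb
animated explainer: 4.560 Mbps × 291 s = 1327.0 Mb
concert recording: 28.960 Mbps × 3360 s = 97305.6 Mb
TV episode: 6.380 Mbps × 1440 s = 9187.2 Mb
feature film: 11.450 Mbps × 10980 s = 125721.0 Mb
Total: 236107.6 Mb = 29513.4 MB.
= 29.51 GB.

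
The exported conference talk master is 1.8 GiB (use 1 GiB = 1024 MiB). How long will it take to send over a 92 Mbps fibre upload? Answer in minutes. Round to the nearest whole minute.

3 minutes

File: 1.8 GiB = 15461.9 Mb.
At 92 Mbps: 15461.9 / 92 = 168.1 s ≈ 2.8 minutes.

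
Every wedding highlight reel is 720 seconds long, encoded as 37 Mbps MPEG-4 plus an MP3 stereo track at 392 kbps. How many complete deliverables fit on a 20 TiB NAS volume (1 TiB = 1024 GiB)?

6534

Audio: 392 kbps = 0.392 Mbps.
Total bitrate: 37.392 Mbps.
Per item: 37.392 Mbps × 720 s = 26,922 Mb = 3,365 MB.
Capacity: 20 TiB = 175,921,860 Mb; 6534.44 items → 6534 complete.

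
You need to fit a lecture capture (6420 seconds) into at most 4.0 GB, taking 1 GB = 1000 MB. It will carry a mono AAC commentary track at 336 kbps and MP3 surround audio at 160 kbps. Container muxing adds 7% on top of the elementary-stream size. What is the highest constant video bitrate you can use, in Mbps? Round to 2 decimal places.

4.16 Mbps

Budget: 4.0 GB = 32000.0 Mb.
Stream payload after overhead: 32000.0 / 1.07 = 29906.5 Mb.
Total bitrate budget: 29906.5 Mb / 6420 s = 4.658 Mbps.
Audio total: 336 + 160 = 496 kbps = 0.496 Mbps.
Video: 4.658 − 0.496 = 4.162 Mbps.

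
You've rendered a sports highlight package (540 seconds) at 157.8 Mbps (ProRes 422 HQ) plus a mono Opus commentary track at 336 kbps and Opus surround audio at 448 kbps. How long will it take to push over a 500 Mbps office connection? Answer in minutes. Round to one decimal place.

2.9 minutes

Audio total: 336 + 448 = 784 kbps = 0.784 Mbps.
Total bitrate: 158.584 Mbps.
File: 158.584 Mbps × 540 s = 85635.4 Mb.
At 500 Mbps: 85635.4 / 500 = 171.3 s ≈ 2.85 minutes.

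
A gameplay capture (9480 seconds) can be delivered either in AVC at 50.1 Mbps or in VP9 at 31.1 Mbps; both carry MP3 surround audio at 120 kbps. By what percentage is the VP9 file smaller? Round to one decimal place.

37.8%

Audio: 120 kbps = 0.120 Mbps.
AVC: 50.220 Mbps × 9480 s = 476085.6 Mb = 59.511 GB.
VP9: 31.220 Mbps × 9480 s = 295965.6 Mb = 36.996 GB.
Reduction: (1 − 36.996/59.511) × 100 = 37.83%.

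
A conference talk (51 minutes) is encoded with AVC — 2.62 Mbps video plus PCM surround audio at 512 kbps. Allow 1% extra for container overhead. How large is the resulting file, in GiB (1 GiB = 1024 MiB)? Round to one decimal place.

1.1 GiB

51 min = 3060 s
Audio: 512 kbps = 0.512 Mbps.
Total bitrate: 2.62 + 0.512 = 3.132 Mbps.
Stream data: 3.132 Mbps × 3060 s = 9583.9 Mb.
With 1% container overhead: ×1.01.
9,680 Mb = 1,209,969,900 bytes ÷ 1,073,741,824 = 1.127 GiB.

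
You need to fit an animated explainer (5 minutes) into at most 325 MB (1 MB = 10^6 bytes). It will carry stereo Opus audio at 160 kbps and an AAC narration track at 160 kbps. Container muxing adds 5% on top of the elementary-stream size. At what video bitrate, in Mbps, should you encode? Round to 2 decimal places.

7.93 Mbps

Budget: 325 MB = 2600.0 Mb.
Stream payload after overhead: 2600.0 / 1.05 = 2476.2 Mb.
5 min = 300 s
Total bitrate budget: 2476.2 Mb / 300 s = 8.254 Mbps.
Audio total: 160 + 160 = 320 kbps = 0.320 Mbps.
Video: 8.254 − 0.320 = 7.934 Mbps.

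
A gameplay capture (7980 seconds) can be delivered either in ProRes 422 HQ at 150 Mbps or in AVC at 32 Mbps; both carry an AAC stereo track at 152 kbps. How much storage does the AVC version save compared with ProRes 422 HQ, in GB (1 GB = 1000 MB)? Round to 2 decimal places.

Audio: 152 kbps = 0.152 Mbps.
ProRes 422 HQ: 150.152 Mbps × 7980 s = 1198213.0 Mb = 149.777 GB.
AVC: 32.152 Mbps × 7980 s = 256573.0 Mb = 32.072 GB.
Saving: 149.777 − 32.072 = 117.705 GB.

117.71 GB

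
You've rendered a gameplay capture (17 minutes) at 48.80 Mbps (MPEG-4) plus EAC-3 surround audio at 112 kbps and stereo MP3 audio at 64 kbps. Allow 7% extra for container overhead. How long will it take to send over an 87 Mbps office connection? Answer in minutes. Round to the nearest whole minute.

17 min = 1020 s
Audio total: 112 + 64 = 176 kbps = 0.176 Mbps.
Total bitrate: 48.976 Mbps.
File: 48.976 Mbps × 1020 s = 49955.5 Mb.
With 7% container overhead: ×1.07. → 53452.4 Mb.
At 87 Mbps: 53452.4 / 87 = 614.4 s ≈ 10.2 minutes.

10 minutes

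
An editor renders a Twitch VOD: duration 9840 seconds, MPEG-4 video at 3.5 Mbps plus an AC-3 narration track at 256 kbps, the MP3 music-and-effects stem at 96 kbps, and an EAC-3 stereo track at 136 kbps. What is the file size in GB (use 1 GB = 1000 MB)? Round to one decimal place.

4.9 GB

Audio total: 256 + 96 + 136 = 488 kbps = 0.488 Mbps.
Total bitrate: 3.5 + 0.488 = 3.988 Mbps.
Stream data: 3.988 Mbps × 9840 s = 39241.9 Mb.
39,242 Mb ÷ 8 = 4,905 MB → 4.905 GB.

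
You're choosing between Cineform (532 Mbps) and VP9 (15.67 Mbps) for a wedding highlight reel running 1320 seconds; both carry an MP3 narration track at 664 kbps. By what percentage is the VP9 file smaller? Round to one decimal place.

96.9%

Audio: 664 kbps = 0.664 Mbps.
Cineform: 532.664 Mbps × 1320 s = 703116.5 Mb = 87.890 GB.
VP9: 16.334 Mbps × 1320 s = 21560.9 Mb = 2.695 GB.
Reduction: (1 − 2.695/87.890) × 100 = 96.93%.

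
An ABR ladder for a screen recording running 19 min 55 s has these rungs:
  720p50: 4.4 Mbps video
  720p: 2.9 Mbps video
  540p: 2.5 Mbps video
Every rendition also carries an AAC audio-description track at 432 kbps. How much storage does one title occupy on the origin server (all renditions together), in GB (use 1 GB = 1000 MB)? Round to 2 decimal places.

19 min 55 s = 1195 s
Audio: 432 kbps = 0.432 Mbps.
Sum of rendition bitrates: (4.4+0.432) + (2.9+0.432) + (2.5+0.432) = 11.096 Mbps.
× 1195 s = 13,260 Mb = 1,657 MB = 1.657 GB.

1.66 GB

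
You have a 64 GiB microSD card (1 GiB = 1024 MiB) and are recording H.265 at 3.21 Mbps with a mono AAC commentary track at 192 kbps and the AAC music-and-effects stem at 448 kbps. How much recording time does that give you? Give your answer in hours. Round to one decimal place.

Audio total: 192 + 448 = 640 kbps = 0.640 Mbps.
Total bitrate: 3.21 + 0.640 = 3.850 Mbps.
Capacity: 64 GiB = 549,756 Mb.
Recording time: 549,756 / 3.850 = 142,794 s ≈ 39.7 hours.

39.7 hours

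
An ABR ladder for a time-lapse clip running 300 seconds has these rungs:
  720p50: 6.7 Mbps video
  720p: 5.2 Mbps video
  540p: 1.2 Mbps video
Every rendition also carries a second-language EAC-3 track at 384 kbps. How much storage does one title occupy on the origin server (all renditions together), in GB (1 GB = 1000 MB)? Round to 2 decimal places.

0.53 GB

Audio: 384 kbps = 0.384 Mbps.
Sum of rendition bitrates: (6.7+0.384) + (5.2+0.384) + (1.2+0.384) = 14.252 Mbps.
× 300 s = 4,276 Mb = 534.5 MB = 0.5344 GB.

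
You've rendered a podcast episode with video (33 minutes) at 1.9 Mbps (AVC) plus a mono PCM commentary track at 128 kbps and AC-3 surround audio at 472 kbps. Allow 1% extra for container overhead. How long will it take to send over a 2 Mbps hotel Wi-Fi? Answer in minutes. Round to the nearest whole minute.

42 minutes

33 min = 1980 s
Audio total: 128 + 472 = 600 kbps = 0.600 Mbps.
Total bitrate: 2.500 Mbps.
File: 2.500 Mbps × 1980 s = 4950.0 Mb.
With 1% container overhead: ×1.01. → 4999.5 Mb.
At 2 Mbps: 4999.5 / 2 = 2499.8 s ≈ 41.7 minutes.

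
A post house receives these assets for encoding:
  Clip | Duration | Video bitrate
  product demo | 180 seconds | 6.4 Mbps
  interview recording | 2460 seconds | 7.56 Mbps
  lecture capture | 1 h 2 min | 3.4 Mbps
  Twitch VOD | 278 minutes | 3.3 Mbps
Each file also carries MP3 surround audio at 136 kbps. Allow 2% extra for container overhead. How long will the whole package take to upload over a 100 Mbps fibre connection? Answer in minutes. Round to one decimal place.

15.4 minutes

Audio: 136 kbps = 0.136 Mbps.
product demo: 6.536 Mbps × 180 s × 1.02 = 1200.0 Mb
interview recording: 7.696 Mbps × 2460 s × 1.02 = 19310.8 Mb
lecture capture: 3.536 Mbps × 3720 s × 1.02 = 13417.0 Mb
Twitch VOD: 3.436 Mbps × 16680 s × 1.02 = 58458.7 Mb
Total: 92386.5 Mb = 11548.3 MB.
At 100 Mbps: 92386.5 / 100 = 924 s ≈ 15.4 minutes.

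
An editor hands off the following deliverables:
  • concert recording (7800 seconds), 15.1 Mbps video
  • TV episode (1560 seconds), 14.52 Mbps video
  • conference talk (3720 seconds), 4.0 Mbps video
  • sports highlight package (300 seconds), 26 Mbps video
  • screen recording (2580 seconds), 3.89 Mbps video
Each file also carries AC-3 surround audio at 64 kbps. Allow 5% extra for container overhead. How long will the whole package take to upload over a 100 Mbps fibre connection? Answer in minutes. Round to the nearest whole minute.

Audio: 64 kbps = 0.064 Mbps.
concert recording: 15.164 Mbps × 7800 s × 1.05 = 124193.2 Mb
TV episode: 14.584 Mbps × 1560 s × 1.05 = 23888.6 Mb
conference talk: 4.064 Mbps × 3720 s × 1.05 = 15874.0 Mb
sports highlight package: 26.064 Mbps × 300 s × 1.05 = 8210.2 Mb
screen recording: 3.954 Mbps × 2580 s × 1.05 = 10711.4 Mb
Total: 182877.3 Mb = 22859.7 MB.
At 100 Mbps: 182877.3 / 100 = 1829 s ≈ 30.5 minutes.

30 minutes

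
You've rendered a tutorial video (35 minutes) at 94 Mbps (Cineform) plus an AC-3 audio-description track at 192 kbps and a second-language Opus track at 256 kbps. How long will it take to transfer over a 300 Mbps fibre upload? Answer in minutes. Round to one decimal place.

35 min = 2100 s
Audio total: 192 + 256 = 448 kbps = 0.448 Mbps.
Total bitrate: 94.448 Mbps.
File: 94.448 Mbps × 2100 s = 198340.8 Mb.
At 300 Mbps: 198340.8 / 300 = 661.1 s ≈ 11 minutes.

11.0 minutes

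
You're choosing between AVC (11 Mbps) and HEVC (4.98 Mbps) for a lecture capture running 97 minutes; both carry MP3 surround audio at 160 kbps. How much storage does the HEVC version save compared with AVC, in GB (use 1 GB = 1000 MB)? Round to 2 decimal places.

97 min = 5820 s
Audio: 160 kbps = 0.160 Mbps.
AVC: 11.160 Mbps × 5820 s = 64951.2 Mb = 8.119 GB.
HEVC: 5.140 Mbps × 5820 s = 29914.8 Mb = 3.739 GB.
Saving: 8.119 − 3.739 = 4.380 GB.

4.38 GB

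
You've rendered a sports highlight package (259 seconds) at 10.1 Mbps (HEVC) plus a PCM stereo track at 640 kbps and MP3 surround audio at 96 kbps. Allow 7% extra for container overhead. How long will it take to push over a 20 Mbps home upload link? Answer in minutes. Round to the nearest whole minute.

Audio total: 640 + 96 = 736 kbps = 0.736 Mbps.
Total bitrate: 10.836 Mbps.
File: 10.836 Mbps × 259 s = 2806.5 Mb.
With 7% container overhead: ×1.07. → 3003.0 Mb.
At 20 Mbps: 3003.0 / 20 = 150.1 s ≈ 2.5 minutes.

3 minutes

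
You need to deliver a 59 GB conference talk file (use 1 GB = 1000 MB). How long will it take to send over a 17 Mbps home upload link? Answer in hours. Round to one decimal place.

7.7 hours

File: 59 GB = 472000.0 Mb.
At 17 Mbps: 472000.0 / 17 = 27764.7 s ≈ 7.71 hours.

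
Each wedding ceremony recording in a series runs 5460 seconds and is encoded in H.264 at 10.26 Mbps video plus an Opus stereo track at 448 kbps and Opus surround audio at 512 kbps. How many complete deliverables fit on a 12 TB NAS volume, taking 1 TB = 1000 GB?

1567

Audio total: 448 + 512 = 960 kbps = 0.960 Mbps.
Total bitrate: 11.220 Mbps.
Per item: 11.220 Mbps × 5460 s = 61,261 Mb = 7,658 MB.
Capacity: 12 TB = 96,000,000 Mb; 1567.06 items → 1567 complete.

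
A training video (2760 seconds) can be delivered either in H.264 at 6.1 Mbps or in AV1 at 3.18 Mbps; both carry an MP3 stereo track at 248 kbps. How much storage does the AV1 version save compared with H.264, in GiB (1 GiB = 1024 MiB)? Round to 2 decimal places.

Audio: 248 kbps = 0.248 Mbps.
H.264: 6.348 Mbps × 2760 s = 17520.5 Mb = 2.040 GiB.
AV1: 3.428 Mbps × 2760 s = 9461.3 Mb = 1.101 GiB.
Saving: 2.040 − 1.101 = 0.938 GiB.

0.94 GiB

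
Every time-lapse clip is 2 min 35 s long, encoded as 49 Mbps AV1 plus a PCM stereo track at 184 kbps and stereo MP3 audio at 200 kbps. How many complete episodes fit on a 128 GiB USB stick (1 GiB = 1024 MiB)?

143

2 min 35 s = 155 s
Audio total: 184 + 200 = 384 kbps = 0.384 Mbps.
Total bitrate: 49.384 Mbps.
Per item: 49.384 Mbps × 155 s = 7,655 Mb = 956.8 MB.
Capacity: 128 GiB = 1,099,512 Mb; 143.64 items → 143 complete.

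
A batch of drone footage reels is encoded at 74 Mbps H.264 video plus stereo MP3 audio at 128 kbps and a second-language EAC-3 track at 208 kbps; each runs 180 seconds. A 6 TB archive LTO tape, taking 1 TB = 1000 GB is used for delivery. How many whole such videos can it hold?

Audio total: 128 + 208 = 336 kbps = 0.336 Mbps.
Total bitrate: 74.336 Mbps.
Per item: 74.336 Mbps × 180 s = 13,380 Mb = 1,673 MB.
Capacity: 6 TB = 48,000,000 Mb; 3587.32 items → 3587 complete.

3587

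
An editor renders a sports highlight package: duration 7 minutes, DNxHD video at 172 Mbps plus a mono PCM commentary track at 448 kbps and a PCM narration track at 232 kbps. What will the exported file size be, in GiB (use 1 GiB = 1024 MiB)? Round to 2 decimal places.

8.44 GiB

7 min = 420 s
Audio total: 448 + 232 = 680 kbps = 0.680 Mbps.
Total bitrate: 172 + 0.680 = 172.680 Mbps.
Stream data: 172.680 Mbps × 420 s = 72525.6 Mb.
72,526 Mb = 9,065,700,000 bytes ÷ 1,073,741,824 = 8.443 GiB.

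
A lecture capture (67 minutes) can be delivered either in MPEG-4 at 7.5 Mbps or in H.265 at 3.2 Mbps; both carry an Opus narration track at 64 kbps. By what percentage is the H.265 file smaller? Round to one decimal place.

67 min = 4020 s
Audio: 64 kbps = 0.064 Mbps.
MPEG-4: 7.564 Mbps × 4020 s = 30407.3 Mb = 3.801 GB.
H.265: 3.264 Mbps × 4020 s = 13121.3 Mb = 1.640 GB.
Reduction: (1 − 1.640/3.801) × 100 = 56.85%.

56.8%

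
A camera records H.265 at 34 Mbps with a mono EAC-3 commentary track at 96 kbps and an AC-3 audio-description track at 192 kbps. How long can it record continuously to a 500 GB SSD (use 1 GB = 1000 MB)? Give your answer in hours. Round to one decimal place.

32.4 hours

Audio total: 96 + 192 = 288 kbps = 0.288 Mbps.
Total bitrate: 34 + 0.288 = 34.288 Mbps.
Capacity: 500 GB = 4,000,000 Mb.
Recording time: 4,000,000 / 34.288 = 116,659 s ≈ 32.4 hours.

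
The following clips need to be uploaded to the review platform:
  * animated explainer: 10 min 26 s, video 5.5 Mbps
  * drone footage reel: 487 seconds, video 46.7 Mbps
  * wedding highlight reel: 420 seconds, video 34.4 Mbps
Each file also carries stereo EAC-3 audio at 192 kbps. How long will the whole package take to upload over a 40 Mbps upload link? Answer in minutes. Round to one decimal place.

17.1 minutes

Audio: 192 kbps = 0.192 Mbps.
animated explainer: 5.692 Mbps × 626 s = 3563.2 Mb
drone footage reel: 46.892 Mbps × 487 s = 22836.4 Mb
wedding highlight reel: 34.592 Mbps × 420 s = 14528.6 Mb
Total: 40928.2 Mb = 5116.0 MB.
At 40 Mbps: 40928.2 / 40 = 1023 s ≈ 17.1 minutes.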